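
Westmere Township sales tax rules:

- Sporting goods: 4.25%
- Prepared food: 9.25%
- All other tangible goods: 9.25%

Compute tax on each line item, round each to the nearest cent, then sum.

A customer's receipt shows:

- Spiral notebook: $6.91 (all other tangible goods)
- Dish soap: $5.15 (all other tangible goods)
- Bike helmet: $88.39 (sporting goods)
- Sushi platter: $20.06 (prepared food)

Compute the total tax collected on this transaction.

$6.74

Spiral notebook $6.91: all other tangible goods → 9.25% → $0.64
Dish soap $5.15: all other tangible goods → 9.25% → $0.48
Bike helmet $88.39: sporting goods → 4.25% → $3.76
Sushi platter $20.06: prepared food → 9.25% → $1.86
Total tax = $0.64 + $0.48 + $3.76 + $1.86 = $6.74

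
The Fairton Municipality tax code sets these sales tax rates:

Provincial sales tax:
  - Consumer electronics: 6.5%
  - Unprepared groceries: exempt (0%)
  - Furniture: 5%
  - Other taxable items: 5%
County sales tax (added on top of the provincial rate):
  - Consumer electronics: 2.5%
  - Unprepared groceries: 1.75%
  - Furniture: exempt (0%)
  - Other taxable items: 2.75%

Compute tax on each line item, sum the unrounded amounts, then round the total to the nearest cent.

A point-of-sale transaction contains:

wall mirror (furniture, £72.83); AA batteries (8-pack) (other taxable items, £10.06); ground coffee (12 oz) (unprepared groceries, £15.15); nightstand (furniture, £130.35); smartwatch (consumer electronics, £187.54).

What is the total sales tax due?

£28.08

Wall mirror £72.83: furniture → 5% + 0% county = 5% → £3.6415
AA batteries (8-pack) £10.06: other taxable items → 5% + 2.75% county = 7.75% → £0.77965
Ground coffee (12 oz) £15.15: unprepared groceries → 0% + 1.75% county = 1.75% → £0.265125
Nightstand £130.35: furniture → 5% + 0% county = 5% → £6.5175
Smartwatch £187.54: consumer electronics → 6.5% + 2.5% county = 9% → £16.8786
Unrounded tax sum = £28.082375 → £28.08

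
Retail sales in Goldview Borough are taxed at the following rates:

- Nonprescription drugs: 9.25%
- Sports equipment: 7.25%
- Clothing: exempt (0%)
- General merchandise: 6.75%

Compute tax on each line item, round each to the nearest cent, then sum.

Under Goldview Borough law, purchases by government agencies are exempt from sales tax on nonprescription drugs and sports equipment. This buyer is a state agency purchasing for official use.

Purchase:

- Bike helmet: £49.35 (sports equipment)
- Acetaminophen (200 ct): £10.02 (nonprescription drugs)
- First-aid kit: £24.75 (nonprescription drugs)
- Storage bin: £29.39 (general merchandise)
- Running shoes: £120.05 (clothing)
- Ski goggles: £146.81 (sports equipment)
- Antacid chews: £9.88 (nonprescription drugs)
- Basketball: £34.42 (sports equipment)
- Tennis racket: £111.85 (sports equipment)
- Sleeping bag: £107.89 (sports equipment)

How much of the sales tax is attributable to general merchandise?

Storage bin £29.39: general merchandise → 6.75% → £1.98
Tax on general merchandise = £1.98

£1.98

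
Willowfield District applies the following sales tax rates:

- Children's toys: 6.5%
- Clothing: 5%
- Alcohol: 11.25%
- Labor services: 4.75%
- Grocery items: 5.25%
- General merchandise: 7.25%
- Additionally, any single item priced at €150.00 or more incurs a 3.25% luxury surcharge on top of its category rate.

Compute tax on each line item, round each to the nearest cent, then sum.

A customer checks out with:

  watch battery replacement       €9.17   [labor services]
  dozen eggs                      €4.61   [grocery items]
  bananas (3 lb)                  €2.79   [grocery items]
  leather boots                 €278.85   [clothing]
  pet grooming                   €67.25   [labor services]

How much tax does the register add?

€27.03

Watch battery replacement €9.17: labor services → 4.75% → €0.44
Dozen eggs €4.61: grocery items → 5.25% → €0.24
Bananas (3 lb) €2.79: grocery items → 5.25% → €0.15
Leather boots €278.85: clothing → 5% + 3.25% surcharge = 8.25% → €23.01
Pet grooming €67.25: labor services → 4.75% → €3.19
Total tax = €0.44 + €0.24 + €0.15 + €23.01 + €3.19 = €27.03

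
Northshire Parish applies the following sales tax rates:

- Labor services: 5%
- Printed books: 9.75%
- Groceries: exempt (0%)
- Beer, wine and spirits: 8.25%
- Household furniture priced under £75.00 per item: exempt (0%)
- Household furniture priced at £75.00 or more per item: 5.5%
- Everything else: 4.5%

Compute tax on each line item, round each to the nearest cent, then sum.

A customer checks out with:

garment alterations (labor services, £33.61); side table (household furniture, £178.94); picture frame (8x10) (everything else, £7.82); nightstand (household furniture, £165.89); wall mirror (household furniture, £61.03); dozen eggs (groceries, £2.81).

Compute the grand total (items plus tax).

£471.09

Garment alterations £33.61: labor services → 5% → £1.68
Side table £178.94: household furniture, £75.00 or more → 5.5% → £9.84
Picture frame (8x10) £7.82: everything else → 4.5% → £0.35
Nightstand £165.89: household furniture, £75.00 or more → 5.5% → £9.12
Wall mirror £61.03: household furniture, under £75.00 → 0% → £0.00
Dozen eggs £2.81: groceries → 0% → £0.00
Subtotal = £450.10; tax = £20.99; total due = £471.09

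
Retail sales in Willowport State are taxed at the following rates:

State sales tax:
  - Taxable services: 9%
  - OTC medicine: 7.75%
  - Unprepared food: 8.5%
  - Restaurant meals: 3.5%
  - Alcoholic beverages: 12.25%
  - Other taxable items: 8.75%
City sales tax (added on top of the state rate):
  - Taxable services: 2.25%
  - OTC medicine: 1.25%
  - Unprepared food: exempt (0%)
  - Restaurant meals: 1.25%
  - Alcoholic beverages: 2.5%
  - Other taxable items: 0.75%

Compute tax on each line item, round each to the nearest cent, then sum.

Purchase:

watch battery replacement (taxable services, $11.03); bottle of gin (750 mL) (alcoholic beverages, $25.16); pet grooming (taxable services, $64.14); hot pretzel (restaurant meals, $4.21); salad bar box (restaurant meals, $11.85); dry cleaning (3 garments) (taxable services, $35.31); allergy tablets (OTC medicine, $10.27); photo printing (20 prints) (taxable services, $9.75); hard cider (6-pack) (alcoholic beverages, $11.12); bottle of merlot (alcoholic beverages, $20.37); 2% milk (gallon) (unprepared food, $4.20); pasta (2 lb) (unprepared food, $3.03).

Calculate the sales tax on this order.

$24.18

Watch battery replacement $11.03: taxable services → 9% + 2.25% city = 11.25% → $1.24
Bottle of gin (750 mL) $25.16: alcoholic beverages → 12.25% + 2.5% city = 14.75% → $3.71
Pet grooming $64.14: taxable services → 9% + 2.25% city = 11.25% → $7.22
Hot pretzel $4.21: restaurant meals → 3.5% + 1.25% city = 4.75% → $0.20
Salad bar box $11.85: restaurant meals → 3.5% + 1.25% city = 4.75% → $0.56
Dry cleaning (3 garments) $35.31: taxable services → 9% + 2.25% city = 11.25% → $3.97
Allergy tablets $10.27: OTC medicine → 7.75% + 1.25% city = 9% → $0.92
Photo printing (20 prints) $9.75: taxable services → 9% + 2.25% city = 11.25% → $1.10
Hard cider (6-pack) $11.12: alcoholic beverages → 12.25% + 2.5% city = 14.75% → $1.64
Bottle of merlot $20.37: alcoholic beverages → 12.25% + 2.5% city = 14.75% → $3.00
2% milk (gallon) $4.20: unprepared food → 8.5% + 0% city = 8.5% → $0.36
Pasta (2 lb) $3.03: unprepared food → 8.5% + 0% city = 8.5% → $0.26
Total tax = $1.24 + $3.71 + $7.22 + $0.20 + $0.56 + $3.97 + $0.92 + $1.10 + $1.64 + $3.00 + $0.36 + $0.26 = $24.18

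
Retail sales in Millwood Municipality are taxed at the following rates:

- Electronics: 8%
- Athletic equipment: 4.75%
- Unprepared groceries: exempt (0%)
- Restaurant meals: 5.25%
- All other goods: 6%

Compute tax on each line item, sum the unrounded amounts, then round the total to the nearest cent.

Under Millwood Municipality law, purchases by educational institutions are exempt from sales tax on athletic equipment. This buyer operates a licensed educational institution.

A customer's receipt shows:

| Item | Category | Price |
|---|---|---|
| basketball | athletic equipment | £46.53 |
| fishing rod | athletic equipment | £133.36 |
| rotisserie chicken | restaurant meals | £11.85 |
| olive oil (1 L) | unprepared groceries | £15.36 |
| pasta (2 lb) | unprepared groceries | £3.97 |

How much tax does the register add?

£0.62

Basketball £46.53: athletic equipment, buyer-exempt → 0% → £0.00
Fishing rod £133.36: athletic equipment, buyer-exempt → 0% → £0.00
Rotisserie chicken £11.85: restaurant meals → 5.25% → £0.622125
Olive oil (1 L) £15.36: unprepared groceries → 0% → £0.00
Pasta (2 lb) £3.97: unprepared groceries → 0% → £0.00
Unrounded tax sum = £0.622125 → £0.62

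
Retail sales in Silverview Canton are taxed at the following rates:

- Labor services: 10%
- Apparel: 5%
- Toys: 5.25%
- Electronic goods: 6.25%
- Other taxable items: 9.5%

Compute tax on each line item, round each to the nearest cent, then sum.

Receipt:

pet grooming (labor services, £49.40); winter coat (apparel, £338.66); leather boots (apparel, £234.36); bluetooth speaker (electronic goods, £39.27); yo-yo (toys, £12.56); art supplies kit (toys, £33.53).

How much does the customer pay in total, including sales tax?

£746.24

Pet grooming £49.40: labor services → 10% → £4.94
Winter coat £338.66: apparel → 5% → £16.93
Leather boots £234.36: apparel → 5% → £11.72
Bluetooth speaker £39.27: electronic goods → 6.25% → £2.45
Yo-yo £12.56: toys → 5.25% → £0.66
Art supplies kit £33.53: toys → 5.25% → £1.76
Subtotal = £707.78; tax = £38.46; total due = £746.24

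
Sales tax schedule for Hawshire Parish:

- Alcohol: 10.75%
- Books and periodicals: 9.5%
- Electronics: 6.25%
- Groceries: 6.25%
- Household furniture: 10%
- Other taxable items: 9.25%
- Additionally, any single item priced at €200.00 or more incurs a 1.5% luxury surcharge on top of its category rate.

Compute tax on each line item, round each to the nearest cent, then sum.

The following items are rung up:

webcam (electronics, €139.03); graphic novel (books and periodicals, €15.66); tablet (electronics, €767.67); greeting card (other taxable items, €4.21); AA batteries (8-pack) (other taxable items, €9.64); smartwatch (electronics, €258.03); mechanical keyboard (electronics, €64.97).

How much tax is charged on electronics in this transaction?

Webcam €139.03: electronics → 6.25% → €8.69
Tablet €767.67: electronics → 6.25% + 1.5% surcharge = 7.75% → €59.49
Smartwatch €258.03: electronics → 6.25% + 1.5% surcharge = 7.75% → €20.00
Mechanical keyboard €64.97: electronics → 6.25% → €4.06
Tax on electronics = €8.69 + €59.49 + €20.00 + €4.06 = €92.24

€92.24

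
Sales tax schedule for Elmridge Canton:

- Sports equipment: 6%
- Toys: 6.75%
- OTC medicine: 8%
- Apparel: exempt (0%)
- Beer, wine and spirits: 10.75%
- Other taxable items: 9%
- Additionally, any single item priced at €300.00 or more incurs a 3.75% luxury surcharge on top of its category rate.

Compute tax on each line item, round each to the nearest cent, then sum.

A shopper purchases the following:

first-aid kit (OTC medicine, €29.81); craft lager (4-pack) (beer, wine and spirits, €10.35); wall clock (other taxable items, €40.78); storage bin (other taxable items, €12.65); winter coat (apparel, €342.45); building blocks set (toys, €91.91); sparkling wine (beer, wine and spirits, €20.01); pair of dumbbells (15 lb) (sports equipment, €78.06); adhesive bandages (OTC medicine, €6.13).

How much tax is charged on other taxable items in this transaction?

Wall clock €40.78: other taxable items → 9% → €3.67
Storage bin €12.65: other taxable items → 9% → €1.14
Tax on other taxable items = €3.67 + €1.14 = €4.81

€4.81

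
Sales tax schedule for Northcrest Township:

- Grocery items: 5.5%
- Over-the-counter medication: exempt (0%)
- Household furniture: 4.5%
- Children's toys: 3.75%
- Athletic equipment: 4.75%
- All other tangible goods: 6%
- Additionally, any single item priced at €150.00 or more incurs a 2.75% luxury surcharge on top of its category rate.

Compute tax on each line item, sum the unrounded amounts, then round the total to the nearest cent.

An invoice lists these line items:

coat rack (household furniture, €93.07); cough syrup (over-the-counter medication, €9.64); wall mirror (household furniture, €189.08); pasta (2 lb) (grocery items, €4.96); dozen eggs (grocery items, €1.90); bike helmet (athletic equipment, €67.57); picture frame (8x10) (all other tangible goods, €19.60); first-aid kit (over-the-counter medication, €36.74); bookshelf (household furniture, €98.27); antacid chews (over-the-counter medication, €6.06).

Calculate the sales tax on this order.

Coat rack €93.07: household furniture → 4.5% → €4.18815
Cough syrup €9.64: over-the-counter medication → 0% → €0.00
Wall mirror €189.08: household furniture → 4.5% + 2.75% surcharge = 7.25% → €13.7083
Pasta (2 lb) €4.96: grocery items → 5.5% → €0.2728
Dozen eggs €1.90: grocery items → 5.5% → €0.1045
Bike helmet €67.57: athletic equipment → 4.75% → €3.209575
Picture frame (8x10) €19.60: all other tangible goods → 6% → €1.176
First-aid kit €36.74: over-the-counter medication → 0% → €0.00
Bookshelf €98.27: household furniture → 4.5% → €4.42215
Antacid chews €6.06: over-the-counter medication → 0% → €0.00
Unrounded tax sum = €27.081475 → €27.08

€27.08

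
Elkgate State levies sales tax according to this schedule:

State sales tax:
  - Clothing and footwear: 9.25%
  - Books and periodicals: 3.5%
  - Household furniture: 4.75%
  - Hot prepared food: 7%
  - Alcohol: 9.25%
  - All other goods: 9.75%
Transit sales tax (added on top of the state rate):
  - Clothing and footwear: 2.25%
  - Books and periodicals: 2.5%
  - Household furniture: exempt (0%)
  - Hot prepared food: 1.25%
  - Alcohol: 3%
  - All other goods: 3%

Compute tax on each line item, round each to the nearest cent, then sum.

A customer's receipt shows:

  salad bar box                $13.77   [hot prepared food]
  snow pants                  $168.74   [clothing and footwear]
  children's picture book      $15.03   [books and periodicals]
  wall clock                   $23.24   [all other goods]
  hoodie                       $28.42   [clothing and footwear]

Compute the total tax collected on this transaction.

$27.68

Salad bar box $13.77: hot prepared food → 7% + 1.25% transit = 8.25% → $1.14
Snow pants $168.74: clothing and footwear → 9.25% + 2.25% transit = 11.5% → $19.41
Children's picture book $15.03: books and periodicals → 3.5% + 2.5% transit = 6% → $0.90
Wall clock $23.24: all other goods → 9.75% + 3% transit = 12.75% → $2.96
Hoodie $28.42: clothing and footwear → 9.25% + 2.25% transit = 11.5% → $3.27
Total tax = $1.14 + $19.41 + $0.90 + $2.96 + $3.27 = $27.68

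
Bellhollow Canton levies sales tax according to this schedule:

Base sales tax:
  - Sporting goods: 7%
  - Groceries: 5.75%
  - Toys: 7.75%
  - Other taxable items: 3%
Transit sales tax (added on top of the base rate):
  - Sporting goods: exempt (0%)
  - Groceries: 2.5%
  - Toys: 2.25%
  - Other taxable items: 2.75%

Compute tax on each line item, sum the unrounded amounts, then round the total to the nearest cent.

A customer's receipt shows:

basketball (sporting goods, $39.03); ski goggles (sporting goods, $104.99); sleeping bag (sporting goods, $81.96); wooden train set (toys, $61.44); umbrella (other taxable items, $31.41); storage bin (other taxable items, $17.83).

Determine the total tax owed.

$24.79

Basketball $39.03: sporting goods → 7% + 0% transit = 7% → $2.7321
Ski goggles $104.99: sporting goods → 7% + 0% transit = 7% → $7.3493
Sleeping bag $81.96: sporting goods → 7% + 0% transit = 7% → $5.7372
Wooden train set $61.44: toys → 7.75% + 2.25% transit = 10% → $6.144
Umbrella $31.41: other taxable items → 3% + 2.75% transit = 5.75% → $1.806075
Storage bin $17.83: other taxable items → 3% + 2.75% transit = 5.75% → $1.025225
Unrounded tax sum = $24.7939 → $24.79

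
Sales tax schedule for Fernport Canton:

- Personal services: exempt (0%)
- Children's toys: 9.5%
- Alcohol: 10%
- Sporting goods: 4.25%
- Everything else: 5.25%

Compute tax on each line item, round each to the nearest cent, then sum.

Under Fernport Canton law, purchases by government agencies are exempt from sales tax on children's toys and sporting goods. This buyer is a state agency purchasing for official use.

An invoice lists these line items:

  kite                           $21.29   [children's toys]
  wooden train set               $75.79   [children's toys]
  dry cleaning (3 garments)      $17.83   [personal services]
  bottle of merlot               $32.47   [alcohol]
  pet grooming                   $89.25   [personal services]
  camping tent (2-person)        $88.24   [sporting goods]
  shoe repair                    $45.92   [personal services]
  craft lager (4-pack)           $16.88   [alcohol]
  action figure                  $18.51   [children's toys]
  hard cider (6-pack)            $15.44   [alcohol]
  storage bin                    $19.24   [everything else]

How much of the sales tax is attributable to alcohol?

$6.48

Bottle of merlot $32.47: alcohol → 10% → $3.25
Craft lager (4-pack) $16.88: alcohol → 10% → $1.69
Hard cider (6-pack) $15.44: alcohol → 10% → $1.54
Tax on alcohol = $3.25 + $1.69 + $1.54 = $6.48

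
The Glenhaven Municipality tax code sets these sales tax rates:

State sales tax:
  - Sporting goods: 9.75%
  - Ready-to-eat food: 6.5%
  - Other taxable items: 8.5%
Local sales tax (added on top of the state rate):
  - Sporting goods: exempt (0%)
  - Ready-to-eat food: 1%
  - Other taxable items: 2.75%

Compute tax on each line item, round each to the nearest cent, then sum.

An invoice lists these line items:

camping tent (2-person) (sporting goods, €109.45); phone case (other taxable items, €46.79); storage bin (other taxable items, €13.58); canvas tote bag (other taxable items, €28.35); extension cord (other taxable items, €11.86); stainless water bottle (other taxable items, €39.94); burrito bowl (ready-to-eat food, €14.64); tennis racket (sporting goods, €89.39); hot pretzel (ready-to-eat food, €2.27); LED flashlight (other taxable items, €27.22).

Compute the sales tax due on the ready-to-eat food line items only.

€1.27

Burrito bowl €14.64: ready-to-eat food → 6.5% + 1% local = 7.5% → €1.10
Hot pretzel €2.27: ready-to-eat food → 6.5% + 1% local = 7.5% → €0.17
Tax on ready-to-eat food = €1.10 + €0.17 = €1.27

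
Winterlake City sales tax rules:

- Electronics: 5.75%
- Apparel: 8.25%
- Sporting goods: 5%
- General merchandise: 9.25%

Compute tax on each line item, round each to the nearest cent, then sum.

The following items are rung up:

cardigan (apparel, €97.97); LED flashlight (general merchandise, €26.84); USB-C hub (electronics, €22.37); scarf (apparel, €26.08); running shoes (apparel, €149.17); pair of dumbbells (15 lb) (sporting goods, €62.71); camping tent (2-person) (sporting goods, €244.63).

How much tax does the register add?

€41.68

Cardigan €97.97: apparel → 8.25% → €8.08
LED flashlight €26.84: general merchandise → 9.25% → €2.48
USB-C hub €22.37: electronics → 5.75% → €1.29
Scarf €26.08: apparel → 8.25% → €2.15
Running shoes €149.17: apparel → 8.25% → €12.31
Pair of dumbbells (15 lb) €62.71: sporting goods → 5% → €3.14
Camping tent (2-person) €244.63: sporting goods → 5% → €12.23
Total tax = €8.08 + €2.48 + €1.29 + €2.15 + €12.31 + €3.14 + €12.23 = €41.68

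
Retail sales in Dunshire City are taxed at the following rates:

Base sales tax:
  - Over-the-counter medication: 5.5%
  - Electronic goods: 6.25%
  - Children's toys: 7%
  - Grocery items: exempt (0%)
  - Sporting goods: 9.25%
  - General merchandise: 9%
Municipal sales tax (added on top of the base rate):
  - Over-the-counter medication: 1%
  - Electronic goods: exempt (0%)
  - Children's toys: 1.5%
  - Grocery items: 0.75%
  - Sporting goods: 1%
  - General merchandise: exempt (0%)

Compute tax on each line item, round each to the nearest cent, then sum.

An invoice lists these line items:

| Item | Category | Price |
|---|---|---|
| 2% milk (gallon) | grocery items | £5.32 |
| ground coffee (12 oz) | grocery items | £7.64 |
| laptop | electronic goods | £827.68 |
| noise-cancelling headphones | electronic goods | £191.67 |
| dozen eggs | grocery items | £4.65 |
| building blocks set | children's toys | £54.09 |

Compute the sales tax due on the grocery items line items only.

2% milk (gallon) £5.32: grocery items → 0% + 0.75% municipal = 0.75% → £0.04
Ground coffee (12 oz) £7.64: grocery items → 0% + 0.75% municipal = 0.75% → £0.06
Dozen eggs £4.65: grocery items → 0% + 0.75% municipal = 0.75% → £0.03
Tax on grocery items = £0.04 + £0.06 + £0.03 = £0.13

£0.13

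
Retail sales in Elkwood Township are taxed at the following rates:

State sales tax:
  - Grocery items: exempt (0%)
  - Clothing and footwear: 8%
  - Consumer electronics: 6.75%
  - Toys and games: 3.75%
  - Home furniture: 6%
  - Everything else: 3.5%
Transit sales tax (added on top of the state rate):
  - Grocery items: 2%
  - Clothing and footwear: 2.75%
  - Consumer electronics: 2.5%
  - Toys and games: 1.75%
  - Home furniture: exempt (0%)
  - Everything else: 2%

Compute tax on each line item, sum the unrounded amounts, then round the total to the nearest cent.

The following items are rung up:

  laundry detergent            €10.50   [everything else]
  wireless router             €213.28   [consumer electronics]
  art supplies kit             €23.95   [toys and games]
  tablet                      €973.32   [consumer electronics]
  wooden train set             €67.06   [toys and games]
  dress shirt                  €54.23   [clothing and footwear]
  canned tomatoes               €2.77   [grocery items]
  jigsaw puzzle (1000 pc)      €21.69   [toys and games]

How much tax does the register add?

€122.42

Laundry detergent €10.50: everything else → 3.5% + 2% transit = 5.5% → €0.5775
Wireless router €213.28: consumer electronics → 6.75% + 2.5% transit = 9.25% → €19.7284
Art supplies kit €23.95: toys and games → 3.75% + 1.75% transit = 5.5% → €1.31725
Tablet €973.32: consumer electronics → 6.75% + 2.5% transit = 9.25% → €90.0321
Wooden train set €67.06: toys and games → 3.75% + 1.75% transit = 5.5% → €3.6883
Dress shirt €54.23: clothing and footwear → 8% + 2.75% transit = 10.75% → €5.829725
Canned tomatoes €2.77: grocery items → 0% + 2% transit = 2% → €0.0554
Jigsaw puzzle (1000 pc) €21.69: toys and games → 3.75% + 1.75% transit = 5.5% → €1.19295
Unrounded tax sum = €122.421625 → €122.42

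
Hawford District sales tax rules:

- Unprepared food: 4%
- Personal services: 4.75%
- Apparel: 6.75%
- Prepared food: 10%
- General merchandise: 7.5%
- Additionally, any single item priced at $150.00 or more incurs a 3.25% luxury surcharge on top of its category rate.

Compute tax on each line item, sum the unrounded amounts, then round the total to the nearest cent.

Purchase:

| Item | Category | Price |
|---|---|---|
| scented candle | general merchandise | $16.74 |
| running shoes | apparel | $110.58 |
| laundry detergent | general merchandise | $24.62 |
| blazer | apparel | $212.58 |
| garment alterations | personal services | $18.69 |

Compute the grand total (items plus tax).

$415.92

Scented candle $16.74: general merchandise → 7.5% → $1.2555
Running shoes $110.58: apparel → 6.75% → $7.46415
Laundry detergent $24.62: general merchandise → 7.5% → $1.8465
Blazer $212.58: apparel → 6.75% + 3.25% surcharge = 10% → $21.258
Garment alterations $18.69: personal services → 4.75% → $0.887775
Subtotal = $383.21; unrounded tax = $32.711925 → $32.71; total due = $415.92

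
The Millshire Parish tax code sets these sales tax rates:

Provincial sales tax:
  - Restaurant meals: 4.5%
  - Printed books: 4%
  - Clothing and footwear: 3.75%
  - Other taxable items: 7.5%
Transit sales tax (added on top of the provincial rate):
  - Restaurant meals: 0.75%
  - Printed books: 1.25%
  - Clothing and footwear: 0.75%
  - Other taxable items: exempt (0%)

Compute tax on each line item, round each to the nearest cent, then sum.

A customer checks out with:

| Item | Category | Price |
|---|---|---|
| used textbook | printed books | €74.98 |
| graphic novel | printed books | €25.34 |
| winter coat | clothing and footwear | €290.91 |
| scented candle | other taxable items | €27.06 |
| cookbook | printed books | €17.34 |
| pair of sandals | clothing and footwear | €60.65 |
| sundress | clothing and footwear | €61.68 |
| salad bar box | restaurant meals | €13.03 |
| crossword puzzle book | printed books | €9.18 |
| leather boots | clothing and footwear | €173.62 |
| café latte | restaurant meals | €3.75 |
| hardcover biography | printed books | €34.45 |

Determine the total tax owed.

Used textbook €74.98: printed books → 4% + 1.25% transit = 5.25% → €3.94
Graphic novel €25.34: printed books → 4% + 1.25% transit = 5.25% → €1.33
Winter coat €290.91: clothing and footwear → 3.75% + 0.75% transit = 4.5% → €13.09
Scented candle €27.06: other taxable items → 7.5% + 0% transit = 7.5% → €2.03
Cookbook €17.34: printed books → 4% + 1.25% transit = 5.25% → €0.91
Pair of sandals €60.65: clothing and footwear → 3.75% + 0.75% transit = 4.5% → €2.73
Sundress €61.68: clothing and footwear → 3.75% + 0.75% transit = 4.5% → €2.78
Salad bar box €13.03: restaurant meals → 4.5% + 0.75% transit = 5.25% → €0.68
Crossword puzzle book €9.18: printed books → 4% + 1.25% transit = 5.25% → €0.48
Leather boots €173.62: clothing and footwear → 3.75% + 0.75% transit = 4.5% → €7.81
Café latte €3.75: restaurant meals → 4.5% + 0.75% transit = 5.25% → €0.20
Hardcover biography €34.45: printed books → 4% + 1.25% transit = 5.25% → €1.81
Total tax = €3.94 + €1.33 + €13.09 + €2.03 + €0.91 + €2.73 + €2.78 + €0.68 + €0.48 + €7.81 + €0.20 + €1.81 = €37.79

€37.79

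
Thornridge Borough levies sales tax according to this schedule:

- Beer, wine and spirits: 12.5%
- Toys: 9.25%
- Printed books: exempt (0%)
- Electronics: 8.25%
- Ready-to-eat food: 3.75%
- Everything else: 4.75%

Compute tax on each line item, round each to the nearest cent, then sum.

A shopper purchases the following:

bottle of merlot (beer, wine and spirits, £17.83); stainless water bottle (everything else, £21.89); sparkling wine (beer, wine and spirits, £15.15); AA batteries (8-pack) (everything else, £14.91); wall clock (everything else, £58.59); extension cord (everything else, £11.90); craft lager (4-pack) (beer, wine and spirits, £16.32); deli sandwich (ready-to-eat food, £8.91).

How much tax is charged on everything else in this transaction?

Stainless water bottle £21.89: everything else → 4.75% → £1.04
AA batteries (8-pack) £14.91: everything else → 4.75% → £0.71
Wall clock £58.59: everything else → 4.75% → £2.78
Extension cord £11.90: everything else → 4.75% → £0.57
Tax on everything else = £1.04 + £0.71 + £2.78 + £0.57 = £5.10

£5.10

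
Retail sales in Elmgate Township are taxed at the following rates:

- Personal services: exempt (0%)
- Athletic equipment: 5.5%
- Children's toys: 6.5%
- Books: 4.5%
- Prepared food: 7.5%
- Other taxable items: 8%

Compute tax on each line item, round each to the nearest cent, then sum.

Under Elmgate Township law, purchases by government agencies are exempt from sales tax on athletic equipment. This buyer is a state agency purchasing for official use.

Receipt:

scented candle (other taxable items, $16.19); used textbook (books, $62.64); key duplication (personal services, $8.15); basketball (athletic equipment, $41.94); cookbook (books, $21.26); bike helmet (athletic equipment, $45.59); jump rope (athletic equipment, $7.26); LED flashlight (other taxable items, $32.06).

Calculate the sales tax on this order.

$7.64

Scented candle $16.19: other taxable items → 8% → $1.30
Used textbook $62.64: books → 4.5% → $2.82
Key duplication $8.15: personal services → 0% → $0.00
Basketball $41.94: athletic equipment, buyer-exempt → 0% → $0.00
Cookbook $21.26: books → 4.5% → $0.96
Bike helmet $45.59: athletic equipment, buyer-exempt → 0% → $0.00
Jump rope $7.26: athletic equipment, buyer-exempt → 0% → $0.00
LED flashlight $32.06: other taxable items → 8% → $2.56
Total tax = $1.30 + $2.82 + $0.96 + $2.56 = $7.64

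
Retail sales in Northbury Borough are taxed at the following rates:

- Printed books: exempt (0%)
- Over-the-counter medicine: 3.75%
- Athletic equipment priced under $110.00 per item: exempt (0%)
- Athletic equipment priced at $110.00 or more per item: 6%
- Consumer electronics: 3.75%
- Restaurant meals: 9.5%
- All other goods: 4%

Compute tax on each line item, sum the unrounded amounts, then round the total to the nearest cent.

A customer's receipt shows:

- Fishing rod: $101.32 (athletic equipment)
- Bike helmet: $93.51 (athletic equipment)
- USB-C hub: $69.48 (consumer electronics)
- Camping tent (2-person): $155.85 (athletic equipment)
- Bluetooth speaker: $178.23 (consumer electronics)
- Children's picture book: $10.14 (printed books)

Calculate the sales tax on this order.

Fishing rod $101.32: athletic equipment, under $110.00 → 0% → $0.00
Bike helmet $93.51: athletic equipment, under $110.00 → 0% → $0.00
USB-C hub $69.48: consumer electronics → 3.75% → $2.6055
Camping tent (2-person) $155.85: athletic equipment, $110.00 or more → 6% → $9.351
Bluetooth speaker $178.23: consumer electronics → 3.75% → $6.683625
Children's picture book $10.14: printed books → 0% → $0.00
Unrounded tax sum = $18.640125 → $18.64

$18.64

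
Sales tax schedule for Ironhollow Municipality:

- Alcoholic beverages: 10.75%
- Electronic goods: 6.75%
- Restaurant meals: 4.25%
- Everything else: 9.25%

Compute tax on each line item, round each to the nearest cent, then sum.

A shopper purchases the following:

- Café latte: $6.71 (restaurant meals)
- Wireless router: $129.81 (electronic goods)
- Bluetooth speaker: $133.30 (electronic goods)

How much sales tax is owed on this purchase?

Café latte $6.71: restaurant meals → 4.25% → $0.29
Wireless router $129.81: electronic goods → 6.75% → $8.76
Bluetooth speaker $133.30: electronic goods → 6.75% → $9.00
Total tax = $0.29 + $8.76 + $9.00 = $18.05

$18.05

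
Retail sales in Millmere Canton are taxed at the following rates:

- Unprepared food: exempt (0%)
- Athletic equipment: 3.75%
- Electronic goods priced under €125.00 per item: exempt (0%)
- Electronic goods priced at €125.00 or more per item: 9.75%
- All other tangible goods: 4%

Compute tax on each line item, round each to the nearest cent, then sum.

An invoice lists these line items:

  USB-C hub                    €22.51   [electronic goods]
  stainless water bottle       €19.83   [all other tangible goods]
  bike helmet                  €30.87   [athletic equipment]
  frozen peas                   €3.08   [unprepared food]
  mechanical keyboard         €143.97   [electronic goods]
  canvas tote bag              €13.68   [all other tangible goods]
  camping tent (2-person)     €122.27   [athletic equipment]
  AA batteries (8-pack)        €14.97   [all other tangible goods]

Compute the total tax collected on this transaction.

€21.73

USB-C hub €22.51: electronic goods, under €125.00 → 0% → €0.00
Stainless water bottle €19.83: all other tangible goods → 4% → €0.79
Bike helmet €30.87: athletic equipment → 3.75% → €1.16
Frozen peas €3.08: unprepared food → 0% → €0.00
Mechanical keyboard €143.97: electronic goods, €125.00 or more → 9.75% → €14.04
Canvas tote bag €13.68: all other tangible goods → 4% → €0.55
Camping tent (2-person) €122.27: athletic equipment → 3.75% → €4.59
AA batteries (8-pack) €14.97: all other tangible goods → 4% → €0.60
Total tax = €0.79 + €1.16 + €14.04 + €0.55 + €4.59 + €0.60 = €21.73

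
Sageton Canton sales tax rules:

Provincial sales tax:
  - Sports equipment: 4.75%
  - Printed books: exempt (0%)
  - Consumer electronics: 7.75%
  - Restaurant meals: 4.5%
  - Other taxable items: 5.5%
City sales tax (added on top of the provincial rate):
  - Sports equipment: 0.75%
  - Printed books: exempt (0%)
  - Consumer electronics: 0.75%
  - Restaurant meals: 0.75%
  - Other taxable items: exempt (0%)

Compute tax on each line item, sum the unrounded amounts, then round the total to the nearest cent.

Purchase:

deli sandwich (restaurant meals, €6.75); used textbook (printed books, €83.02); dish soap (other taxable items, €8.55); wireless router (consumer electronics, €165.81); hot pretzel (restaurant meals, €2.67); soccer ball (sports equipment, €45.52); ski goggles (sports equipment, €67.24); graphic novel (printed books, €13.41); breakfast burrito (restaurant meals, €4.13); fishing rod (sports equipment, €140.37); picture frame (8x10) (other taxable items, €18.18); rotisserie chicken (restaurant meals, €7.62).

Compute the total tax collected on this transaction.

€30.60

Deli sandwich €6.75: restaurant meals → 4.5% + 0.75% city = 5.25% → €0.354375
Used textbook €83.02: printed books → 0% + 0% city = 0% → €0.00
Dish soap €8.55: other taxable items → 5.5% + 0% city = 5.5% → €0.47025
Wireless router €165.81: consumer electronics → 7.75% + 0.75% city = 8.5% → €14.09385
Hot pretzel €2.67: restaurant meals → 4.5% + 0.75% city = 5.25% → €0.140175
Soccer ball €45.52: sports equipment → 4.75% + 0.75% city = 5.5% → €2.5036
Ski goggles €67.24: sports equipment → 4.75% + 0.75% city = 5.5% → €3.6982
Graphic novel €13.41: printed books → 0% + 0% city = 0% → €0.00
Breakfast burrito €4.13: restaurant meals → 4.5% + 0.75% city = 5.25% → €0.216825
Fishing rod €140.37: sports equipment → 4.75% + 0.75% city = 5.5% → €7.72035
Picture frame (8x10) €18.18: other taxable items → 5.5% + 0% city = 5.5% → €0.9999
Rotisserie chicken €7.62: restaurant meals → 4.5% + 0.75% city = 5.25% → €0.40005
Unrounded tax sum = €30.597575 → €30.60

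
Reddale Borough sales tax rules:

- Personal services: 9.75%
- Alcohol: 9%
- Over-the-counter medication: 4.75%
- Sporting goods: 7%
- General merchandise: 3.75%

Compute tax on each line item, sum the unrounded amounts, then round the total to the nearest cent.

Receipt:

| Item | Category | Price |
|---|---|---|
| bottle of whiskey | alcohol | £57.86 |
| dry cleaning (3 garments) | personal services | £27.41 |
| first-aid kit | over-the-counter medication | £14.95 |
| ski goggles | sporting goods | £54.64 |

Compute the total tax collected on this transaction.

£12.41

Bottle of whiskey £57.86: alcohol → 9% → £5.2074
Dry cleaning (3 garments) £27.41: personal services → 9.75% → £2.672475
First-aid kit £14.95: over-the-counter medication → 4.75% → £0.710125
Ski goggles £54.64: sporting goods → 7% → £3.8248
Unrounded tax sum = £12.4148 → £12.41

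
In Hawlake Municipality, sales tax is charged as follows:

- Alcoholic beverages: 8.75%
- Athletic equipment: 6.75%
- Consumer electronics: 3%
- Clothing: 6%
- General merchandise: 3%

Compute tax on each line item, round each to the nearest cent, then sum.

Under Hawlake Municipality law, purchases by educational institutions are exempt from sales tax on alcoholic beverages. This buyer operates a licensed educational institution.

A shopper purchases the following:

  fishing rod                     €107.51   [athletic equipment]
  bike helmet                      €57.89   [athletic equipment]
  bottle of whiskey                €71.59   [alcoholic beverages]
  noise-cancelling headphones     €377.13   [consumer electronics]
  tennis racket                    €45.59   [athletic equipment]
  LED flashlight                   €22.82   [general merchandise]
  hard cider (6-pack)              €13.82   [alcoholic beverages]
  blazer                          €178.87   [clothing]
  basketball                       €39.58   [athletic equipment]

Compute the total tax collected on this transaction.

Fishing rod €107.51: athletic equipment → 6.75% → €7.26
Bike helmet €57.89: athletic equipment → 6.75% → €3.91
Bottle of whiskey €71.59: alcoholic beverages, buyer-exempt → 0% → €0.00
Noise-cancelling headphones €377.13: consumer electronics → 3% → €11.31
Tennis racket €45.59: athletic equipment → 6.75% → €3.08
LED flashlight €22.82: general merchandise → 3% → €0.68
Hard cider (6-pack) €13.82: alcoholic beverages, buyer-exempt → 0% → €0.00
Blazer €178.87: clothing → 6% → €10.73
Basketball €39.58: athletic equipment → 6.75% → €2.67
Total tax = €7.26 + €3.91 + €11.31 + €3.08 + €0.68 + €10.73 + €2.67 = €39.64

€39.64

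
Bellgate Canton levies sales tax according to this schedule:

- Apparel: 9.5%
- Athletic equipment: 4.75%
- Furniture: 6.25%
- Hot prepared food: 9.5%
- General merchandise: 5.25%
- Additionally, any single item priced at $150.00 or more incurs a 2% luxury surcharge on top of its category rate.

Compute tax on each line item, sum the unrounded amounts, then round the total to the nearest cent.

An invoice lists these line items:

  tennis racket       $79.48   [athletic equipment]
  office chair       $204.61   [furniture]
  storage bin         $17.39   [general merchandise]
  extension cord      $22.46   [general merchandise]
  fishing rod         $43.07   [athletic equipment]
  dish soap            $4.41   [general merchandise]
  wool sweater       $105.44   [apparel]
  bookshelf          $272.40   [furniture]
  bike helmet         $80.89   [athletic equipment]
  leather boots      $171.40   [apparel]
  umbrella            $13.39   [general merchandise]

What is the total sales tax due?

Tennis racket $79.48: athletic equipment → 4.75% → $3.7753
Office chair $204.61: furniture → 6.25% + 2% surcharge = 8.25% → $16.880325
Storage bin $17.39: general merchandise → 5.25% → $0.912975
Extension cord $22.46: general merchandise → 5.25% → $1.17915
Fishing rod $43.07: athletic equipment → 4.75% → $2.045825
Dish soap $4.41: general merchandise → 5.25% → $0.231525
Wool sweater $105.44: apparel → 9.5% → $10.0168
Bookshelf $272.40: furniture → 6.25% + 2% surcharge = 8.25% → $22.473
Bike helmet $80.89: athletic equipment → 4.75% → $3.842275
Leather boots $171.40: apparel → 9.5% + 2% surcharge = 11.5% → $19.711
Umbrella $13.39: general merchandise → 5.25% → $0.702975
Unrounded tax sum = $81.77115 → $81.77

$81.77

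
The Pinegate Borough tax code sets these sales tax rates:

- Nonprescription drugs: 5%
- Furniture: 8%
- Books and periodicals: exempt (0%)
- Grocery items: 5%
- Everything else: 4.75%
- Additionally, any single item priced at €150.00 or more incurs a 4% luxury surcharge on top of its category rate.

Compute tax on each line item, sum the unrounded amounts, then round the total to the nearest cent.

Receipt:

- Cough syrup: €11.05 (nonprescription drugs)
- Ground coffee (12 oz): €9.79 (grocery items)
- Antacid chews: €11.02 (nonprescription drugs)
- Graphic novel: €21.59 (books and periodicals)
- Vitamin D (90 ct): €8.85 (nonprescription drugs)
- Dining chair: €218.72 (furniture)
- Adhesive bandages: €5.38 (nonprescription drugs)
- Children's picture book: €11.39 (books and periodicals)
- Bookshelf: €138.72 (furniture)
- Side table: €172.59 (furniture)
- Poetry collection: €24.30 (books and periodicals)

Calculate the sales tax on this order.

Cough syrup €11.05: nonprescription drugs → 5% → €0.5525
Ground coffee (12 oz) €9.79: grocery items → 5% → €0.4895
Antacid chews €11.02: nonprescription drugs → 5% → €0.551
Graphic novel €21.59: books and periodicals → 0% → €0.00
Vitamin D (90 ct) €8.85: nonprescription drugs → 5% → €0.4425
Dining chair €218.72: furniture → 8% + 4% surcharge = 12% → €26.2464
Adhesive bandages €5.38: nonprescription drugs → 5% → €0.269
Children's picture book €11.39: books and periodicals → 0% → €0.00
Bookshelf €138.72: furniture → 8% → €11.0976
Side table €172.59: furniture → 8% + 4% surcharge = 12% → €20.7108
Poetry collection €24.30: books and periodicals → 0% → €0.00
Unrounded tax sum = €60.3593 → €60.36

€60.36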